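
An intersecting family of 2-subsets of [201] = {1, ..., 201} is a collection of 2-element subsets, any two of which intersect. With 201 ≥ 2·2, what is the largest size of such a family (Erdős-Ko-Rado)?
max |F| = C(200, 1) = 200

Erdős-Ko-Rado (1961): when n ≥ 2k, max |F| = C(n−1, k−1). The bound is attained by the star {A : i ∈ A} for any fixed i ∈ [n]. Here C(201−1, 2−1) = C(200, 1) = 200.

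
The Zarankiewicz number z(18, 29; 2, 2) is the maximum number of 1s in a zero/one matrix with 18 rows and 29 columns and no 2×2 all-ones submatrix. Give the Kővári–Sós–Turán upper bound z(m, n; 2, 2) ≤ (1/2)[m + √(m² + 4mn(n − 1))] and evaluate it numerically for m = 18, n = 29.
z(18, 29; 2, 2) ≤ (1/2)[18 + √(18² + 4·18·29·28)] = (1/2)[18 + √58788] = 130.2312

Kővári–Sós–Turán: let r_1, ..., r_18 be the row sums and z = Σ r_i the total number of 1s. Each pair of columns can share at most one row with both entries 1 (else a 2×2 all-ones block appears), so Σ_i C(r_i, 2) ≤ C(29, 2) = 406. By convexity Σ_i C(r_i, 2) ≥ 18·C(z/18, 2) = z(z − 18)/(2·18), giving z² − 18z − 18·29·28 ≤ 0 and hence z ≤ (1/2)[18 + √(324 + 4·14616)] = (1/2)[18 + √58788] ≈ (1/2)(18 + 242.4624) = 130.2312.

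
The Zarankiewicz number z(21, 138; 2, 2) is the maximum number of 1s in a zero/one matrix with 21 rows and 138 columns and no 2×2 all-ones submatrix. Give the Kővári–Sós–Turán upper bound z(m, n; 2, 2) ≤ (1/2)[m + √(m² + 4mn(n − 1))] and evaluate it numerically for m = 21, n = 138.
z(21, 138; 2, 2) ≤ (1/2)[21 + √(21² + 4·21·138·137)] = (1/2)[21 + √1588545] = 640.6875

Kővári–Sós–Turán: let r_1, ..., r_21 be the row sums and z = Σ r_i the total number of 1s. Each pair of columns can share at most one row with both entries 1 (else a 2×2 all-ones block appears), so Σ_i C(r_i, 2) ≤ C(138, 2) = 9453. By convexity Σ_i C(r_i, 2) ≥ 21·C(z/21, 2) = z(z − 21)/(2·21), giving z² − 21z − 21·138·137 ≤ 0 and hence z ≤ (1/2)[21 + √(441 + 4·397026)] = (1/2)[21 + √1588545] ≈ (1/2)(21 + 1260.3749) = 640.6875.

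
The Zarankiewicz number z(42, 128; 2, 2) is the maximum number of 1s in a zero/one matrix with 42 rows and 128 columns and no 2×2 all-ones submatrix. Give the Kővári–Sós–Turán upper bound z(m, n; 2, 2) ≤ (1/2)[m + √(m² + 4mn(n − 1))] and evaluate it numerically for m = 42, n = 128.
z(42, 128; 2, 2) ≤ (1/2)[42 + √(42² + 4·42·128·127)] = (1/2)[42 + √2732772] = 847.5549

Kővári–Sós–Turán: let r_1, ..., r_42 be the row sums and z = Σ r_i the total number of 1s. Each pair of columns can share at most one row with both entries 1 (else a 2×2 all-ones block appears), so Σ_i C(r_i, 2) ≤ C(128, 2) = 8128. By convexity Σ_i C(r_i, 2) ≥ 42·C(z/42, 2) = z(z − 42)/(2·42), giving z² − 42z − 42·128·127 ≤ 0 and hence z ≤ (1/2)[42 + √(1764 + 4·682752)] = (1/2)[42 + √2732772] ≈ (1/2)(42 + 1653.1098) = 847.5549.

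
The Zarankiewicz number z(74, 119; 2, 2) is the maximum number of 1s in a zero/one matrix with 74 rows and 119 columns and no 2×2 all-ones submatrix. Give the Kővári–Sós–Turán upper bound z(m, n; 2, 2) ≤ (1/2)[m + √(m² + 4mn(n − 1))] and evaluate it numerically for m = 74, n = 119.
z(74, 119; 2, 2) ≤ (1/2)[74 + √(74² + 4·74·119·118)] = (1/2)[74 + √4161908] = 1057.0377

Kővári–Sós–Turán: let r_1, ..., r_74 be the row sums and z = Σ r_i the total number of 1s. Each pair of columns can share at most one row with both entries 1 (else a 2×2 all-ones block appears), so Σ_i C(r_i, 2) ≤ C(119, 2) = 7021. By convexity Σ_i C(r_i, 2) ≥ 74·C(z/74, 2) = z(z − 74)/(2·74), giving z² − 74z − 74·119·118 ≤ 0 and hence z ≤ (1/2)[74 + √(5476 + 4·1039108)] = (1/2)[74 + √4161908] ≈ (1/2)(74 + 2040.0755) = 1057.0377.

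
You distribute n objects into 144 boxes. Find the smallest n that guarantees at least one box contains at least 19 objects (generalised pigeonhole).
n = (19 − 1)·144 + 1 = 2593

By the generalised pigeonhole principle, to guarantee some box contains ≥ r objects we need more than (r − 1) · k objects total. Threshold: n = (r − 1) · k + 1. With r = 19 and k = 144: n = 18 · 144 + 1 = 2592 + 1 = 2593. For n = 2592 = 18 · 144, we can put exactly 18 objects in every box, avoiding 19 in any single one — so 2593 is tight.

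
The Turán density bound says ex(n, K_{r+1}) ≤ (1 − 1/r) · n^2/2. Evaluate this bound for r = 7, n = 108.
Turán density bound = (6/7) · 108^2/2 = 34992/7 ≈ 4998.8571

Turán's theorem: ex(n, K_{r+1}) is achieved by the complete r-partite Turán graph T(n, r) with parts as balanced as possible, and is at most (1 − 1/r) · n^2/2. For r = 7, n = 108: the density bound is (6/7) · 11664/2 = 34992/7 ≈ 4998.8571. The integer-valued extremum is e(T(108, 7)) = 4998, which is strictly less than the density bound 34992/7 since 7 ∤ 108 (the parts of T(108, 7) cannot all be equal).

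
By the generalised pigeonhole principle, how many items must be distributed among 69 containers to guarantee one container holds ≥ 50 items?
n = (50 − 1)·69 + 1 = 3382

By the generalised pigeonhole principle, to guarantee some box contains ≥ r objects we need more than (r − 1) · k objects total. Threshold: n = (r − 1) · k + 1. With r = 50 and k = 69: n = 49 · 69 + 1 = 3381 + 1 = 3382. For n = 3381 = 49 · 69, we can put exactly 49 objects in every box, avoiding 50 in any single one — so 3382 is tight.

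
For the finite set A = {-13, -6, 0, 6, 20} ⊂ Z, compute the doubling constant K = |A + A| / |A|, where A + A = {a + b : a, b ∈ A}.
K = |A + A| / |A| = 14/5

Enumerate A + A = {a + b : a, b ∈ A}. With |A| = 5, there are |A|^2 = 25 ordered sum pairs; collecting distinct values, A + A = {-26, -19, -13, -12, -7, -6, 0, 6, 7, 12, 14, 20, 26, 40}, so |A + A| = 14. Thus K = 14/5. For comparison, the minimum possible |A + A| over all 5-element sets is 2·5 − 1 = 9 (so min K = 9/5), attained only by arithmetic progressions.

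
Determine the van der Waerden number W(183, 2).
W(183, 2) = 183 + 1 = 184

A 2-term AP is any pair of integers, so a monochromatic 2-AP exists iff some colour is used at least twice. With 183 colours, the colouring i ↦ i on {1, ..., 183} uses each colour once, avoiding any monochromatic pair, so W(183, 2) > 183. For {1, ..., 184}, pigeonhole forces two integers of the same colour, which form a monochromatic 2-AP. Hence W(183, 2) = 184.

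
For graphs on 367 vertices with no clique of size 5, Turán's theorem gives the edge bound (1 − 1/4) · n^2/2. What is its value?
Turán density bound = (3/4) · 367^2/2 = 404067/8 ≈ 50508.375

Turán's theorem: ex(n, K_{r+1}) is achieved by the complete r-partite Turán graph T(n, r) with parts as balanced as possible, and is at most (1 − 1/r) · n^2/2. For r = 4, n = 367: the density bound is (3/4) · 134689/2 = 404067/8 ≈ 50508.375. The integer-valued extremum is e(T(367, 4)) = 50508, which is strictly less than the density bound 404067/8 since 4 ∤ 367 (the parts of T(367, 4) cannot all be equal).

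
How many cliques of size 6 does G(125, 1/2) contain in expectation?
E[# K_6] = C(125, 6) · (1/2)^C(6, 2) = 4690625500 / 2^15 = 1172656375/8192 ≈ 143146.530151

For each 6-subset S of vertices (there are C(125, 6) = 4690625500 such S), let X_S = 1 if S induces a K_6 (all C(6, 2) = 15 edges present). Then P(X_S = 1) = (1/2)^15 = 1/32768. By linearity of expectation, E[# K_6] = C(125, 6) · (1/2)^15 = 4690625500 / 32768 = 1172656375/8192 ≈ 143146.530151.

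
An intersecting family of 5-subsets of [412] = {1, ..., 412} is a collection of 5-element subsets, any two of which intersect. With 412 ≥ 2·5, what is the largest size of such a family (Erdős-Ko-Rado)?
max |F| = C(411, 4) = 1171650030

The Erdős-Ko-Rado theorem states: for n ≥ 2k, an intersecting family of k-subsets of an n-element set has size at most C(n − 1, k − 1), with equality for 'star' families {A ⊆ [n] : |A| = k, i ∈ A} (fix an element i). For n = 412, k = 5: C(411, 4) = 1171650030.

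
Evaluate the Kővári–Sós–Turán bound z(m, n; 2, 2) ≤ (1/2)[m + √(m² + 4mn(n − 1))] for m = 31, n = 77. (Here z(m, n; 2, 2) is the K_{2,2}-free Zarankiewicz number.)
z(31, 77; 2, 2) ≤ (1/2)[31 + √(31² + 4·31·77·76)] = (1/2)[31 + √726609] = 441.7068

Kővári–Sós–Turán: let r_1, ..., r_31 be the row sums and z = Σ r_i the total number of 1s. Each pair of columns can share at most one row with both entries 1 (else a 2×2 all-ones block appears), so Σ_i C(r_i, 2) ≤ C(77, 2) = 2926. By convexity Σ_i C(r_i, 2) ≥ 31·C(z/31, 2) = z(z − 31)/(2·31), giving z² − 31z − 31·77·76 ≤ 0 and hence z ≤ (1/2)[31 + √(961 + 4·181412)] = (1/2)[31 + √726609] ≈ (1/2)(31 + 852.4136) = 441.7068.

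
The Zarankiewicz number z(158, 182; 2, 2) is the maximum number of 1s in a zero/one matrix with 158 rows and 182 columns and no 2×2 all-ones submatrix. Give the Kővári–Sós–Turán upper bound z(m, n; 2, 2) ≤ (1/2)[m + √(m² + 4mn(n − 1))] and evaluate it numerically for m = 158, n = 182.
z(158, 182; 2, 2) ≤ (1/2)[158 + √(158² + 4·158·182·181)] = (1/2)[158 + √20844308] = 2361.7784

Kővári–Sós–Turán: let r_1, ..., r_158 be the row sums and z = Σ r_i the total number of 1s. Each pair of columns can share at most one row with both entries 1 (else a 2×2 all-ones block appears), so Σ_i C(r_i, 2) ≤ C(182, 2) = 16471. By convexity Σ_i C(r_i, 2) ≥ 158·C(z/158, 2) = z(z − 158)/(2·158), giving z² − 158z − 158·182·181 ≤ 0 and hence z ≤ (1/2)[158 + √(24964 + 4·5204836)] = (1/2)[158 + √20844308] ≈ (1/2)(158 + 4565.5567) = 2361.7784.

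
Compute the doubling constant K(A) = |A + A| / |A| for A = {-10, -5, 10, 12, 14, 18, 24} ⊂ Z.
K = |A + A| / |A| = 25/7

Enumerate A + A = {a + b : a, b ∈ A}. With |A| = 7, there are |A|^2 = 49 ordered sum pairs; collecting distinct values, A + A = {-20, -15, -10, 0, 2, 4, 5, 7, 8, 9, 13, 14, 19, 20, 22, 24, 26, 28, 30, 32, 34, 36, 38, 42, 48}, so |A + A| = 25. Thus K = 25/7. For comparison, the minimum possible |A + A| over all 7-element sets is 2·7 − 1 = 13 (so min K = 13/7), attained only by arithmetic progressions.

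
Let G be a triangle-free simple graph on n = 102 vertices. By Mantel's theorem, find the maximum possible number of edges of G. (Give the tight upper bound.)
ex(102, K_3) = ⌊102^2/4⌋ = 2601

Mantel (1907): a triangle-free graph on n vertices has at most ⌊n^2/4⌋ edges, with equality for the complete bipartite graph K_{⌊n/2⌋, ⌈n/2⌉}. For n = 102: ⌊102^2/4⌋ = ⌊10404/4⌋ = 2601. The extremal graph is K_{51, 51}, which has 51·51 = 2601 edges.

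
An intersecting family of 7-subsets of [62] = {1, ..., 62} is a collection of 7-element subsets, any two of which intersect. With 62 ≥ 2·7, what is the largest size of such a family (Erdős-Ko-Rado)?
max |F| = C(61, 6) = 55525372

The Erdős-Ko-Rado theorem states: for n ≥ 2k, an intersecting family of k-subsets of an n-element set has size at most C(n − 1, k − 1), with equality for 'star' families {A ⊆ [n] : |A| = k, i ∈ A} (fix an element i). For n = 62, k = 7: C(61, 6) = 55525372.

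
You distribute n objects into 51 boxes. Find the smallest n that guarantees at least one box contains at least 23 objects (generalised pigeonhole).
n = (23 − 1)·51 + 1 = 1123

By the generalised pigeonhole principle, to guarantee some box contains ≥ r objects we need more than (r − 1) · k objects total. Threshold: n = (r − 1) · k + 1. With r = 23 and k = 51: n = 22 · 51 + 1 = 1122 + 1 = 1123. For n = 1122 = 22 · 51, we can put exactly 22 objects in every box, avoiding 23 in any single one — so 1123 is tight.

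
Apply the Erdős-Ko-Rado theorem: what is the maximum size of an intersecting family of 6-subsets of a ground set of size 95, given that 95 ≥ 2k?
max |F| = C(94, 5) = 54891018

Erdős-Ko-Rado (1961): when n ≥ 2k, max |F| = C(n−1, k−1). The bound is attained by the star {A : i ∈ A} for any fixed i ∈ [n]. Here C(95−1, 6−1) = C(94, 5) = 54891018.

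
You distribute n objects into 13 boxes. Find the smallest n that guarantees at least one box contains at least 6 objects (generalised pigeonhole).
n = (6 − 1)·13 + 1 = 66

By the generalised pigeonhole principle, to guarantee some box contains ≥ r objects we need more than (r − 1) · k objects total. Threshold: n = (r − 1) · k + 1. With r = 6 and k = 13: n = 5 · 13 + 1 = 65 + 1 = 66. For n = 65 = 5 · 13, we can put exactly 5 objects in every box, avoiding 6 in any single one — so 66 is tight.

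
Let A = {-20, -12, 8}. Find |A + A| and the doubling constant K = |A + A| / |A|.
K = |A + A| / |A| = 6/3 = 2

Enumerate A + A = {a + b : a, b ∈ A}. With |A| = 3, there are |A|^2 = 9 ordered sum pairs; collecting distinct values, A + A = {-40, -32, -24, -12, -4, 16}, so |A + A| = 6. Thus K = 6/3 = 2. For comparison, the minimum possible |A + A| over all 3-element sets is 2·3 − 1 = 5 (so min K = 5/3), attained only by arithmetic progressions.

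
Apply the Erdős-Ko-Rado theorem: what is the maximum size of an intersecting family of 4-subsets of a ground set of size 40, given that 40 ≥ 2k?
max |F| = C(39, 3) = 9139

Erdős-Ko-Rado (1961): when n ≥ 2k, max |F| = C(n−1, k−1). The bound is attained by the star {A : i ∈ A} for any fixed i ∈ [n]. Here C(40−1, 4−1) = C(39, 3) = 9139.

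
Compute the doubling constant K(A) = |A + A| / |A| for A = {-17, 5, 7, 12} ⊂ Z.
K = |A + A| / |A| = 10/4 = 5/2

Enumerate A + A = {a + b : a, b ∈ A}. With |A| = 4, there are |A|^2 = 16 ordered sum pairs; collecting distinct values, A + A = {-34, -12, -10, -5, 10, 12, 14, 17, 19, 24}, so |A + A| = 10. Thus K = 10/4 = 5/2. For comparison, the minimum possible |A + A| over all 4-element sets is 2·4 − 1 = 7 (so min K = 7/4), attained only by arithmetic progressions.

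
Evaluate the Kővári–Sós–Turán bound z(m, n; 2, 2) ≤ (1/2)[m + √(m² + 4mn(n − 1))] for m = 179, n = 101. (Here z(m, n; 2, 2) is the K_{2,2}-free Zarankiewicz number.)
z(179, 101; 2, 2) ≤ (1/2)[179 + √(179² + 4·179·101·100)] = (1/2)[179 + √7263641] = 1437.0571

Kővári–Sós–Turán: let r_1, ..., r_179 be the row sums and z = Σ r_i the total number of 1s. Each pair of columns can share at most one row with both entries 1 (else a 2×2 all-ones block appears), so Σ_i C(r_i, 2) ≤ C(101, 2) = 5050. By convexity Σ_i C(r_i, 2) ≥ 179·C(z/179, 2) = z(z − 179)/(2·179), giving z² − 179z − 179·101·100 ≤ 0 and hence z ≤ (1/2)[179 + √(32041 + 4·1807900)] = (1/2)[179 + √7263641] ≈ (1/2)(179 + 2695.1143) = 1437.0571.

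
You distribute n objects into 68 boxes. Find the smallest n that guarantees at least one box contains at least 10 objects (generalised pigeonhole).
n = (10 − 1)·68 + 1 = 613

By the generalised pigeonhole principle, to guarantee some box contains ≥ r objects we need more than (r − 1) · k objects total. Threshold: n = (r − 1) · k + 1. With r = 10 and k = 68: n = 9 · 68 + 1 = 612 + 1 = 613. For n = 612 = 9 · 68, we can put exactly 9 objects in every box, avoiding 10 in any single one — so 613 is tight.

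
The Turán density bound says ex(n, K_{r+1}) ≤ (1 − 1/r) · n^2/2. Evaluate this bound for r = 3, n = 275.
Turán density bound = (2/3) · 275^2/2 = 75625/3 ≈ 25208.3333

Turán's theorem: ex(n, K_{r+1}) is achieved by the complete r-partite Turán graph T(n, r) with parts as balanced as possible, and is at most (1 − 1/r) · n^2/2. For r = 3, n = 275: the density bound is (2/3) · 75625/2 = 75625/3 ≈ 25208.3333. The integer-valued extremum is e(T(275, 3)) = 25208, which is strictly less than the density bound 75625/3 since 3 ∤ 275 (the parts of T(275, 3) cannot all be equal).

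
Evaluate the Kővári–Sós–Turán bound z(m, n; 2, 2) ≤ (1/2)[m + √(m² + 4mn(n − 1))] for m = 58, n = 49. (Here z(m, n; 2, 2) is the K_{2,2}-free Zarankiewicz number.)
z(58, 49; 2, 2) ≤ (1/2)[58 + √(58² + 4·58·49·48)] = (1/2)[58 + √549028] = 399.4821

Kővári–Sós–Turán: let r_1, ..., r_58 be the row sums and z = Σ r_i the total number of 1s. Each pair of columns can share at most one row with both entries 1 (else a 2×2 all-ones block appears), so Σ_i C(r_i, 2) ≤ C(49, 2) = 1176. By convexity Σ_i C(r_i, 2) ≥ 58·C(z/58, 2) = z(z − 58)/(2·58), giving z² − 58z − 58·49·48 ≤ 0 and hence z ≤ (1/2)[58 + √(3364 + 4·136416)] = (1/2)[58 + √549028] ≈ (1/2)(58 + 740.9642) = 399.4821.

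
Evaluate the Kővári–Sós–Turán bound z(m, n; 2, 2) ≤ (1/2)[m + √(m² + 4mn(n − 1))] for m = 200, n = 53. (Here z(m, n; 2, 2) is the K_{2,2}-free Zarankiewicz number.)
z(200, 53; 2, 2) ≤ (1/2)[200 + √(200² + 4·200·53·52)] = (1/2)[200 + √2244800] = 849.1328

Kővári–Sós–Turán: let r_1, ..., r_200 be the row sums and z = Σ r_i the total number of 1s. Each pair of columns can share at most one row with both entries 1 (else a 2×2 all-ones block appears), so Σ_i C(r_i, 2) ≤ C(53, 2) = 1378. By convexity Σ_i C(r_i, 2) ≥ 200·C(z/200, 2) = z(z − 200)/(2·200), giving z² − 200z − 200·53·52 ≤ 0 and hence z ≤ (1/2)[200 + √(40000 + 4·551200)] = (1/2)[200 + √2244800] ≈ (1/2)(200 + 1498.2657) = 849.1328.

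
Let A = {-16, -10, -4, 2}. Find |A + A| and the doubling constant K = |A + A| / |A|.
K = |A + A| / |A| = 7/4

Enumerate A + A = {a + b : a, b ∈ A}. With |A| = 4, there are |A|^2 = 16 ordered sum pairs; collecting distinct values, A + A = {-32, -26, -20, -14, -8, -2, 4}, so |A + A| = 7. Thus K = 7/4. Here |A + A| = 2|A| − 1 = 7, the minimum possible — so K = 7/4 is minimal, which holds iff A is an arithmetic progression.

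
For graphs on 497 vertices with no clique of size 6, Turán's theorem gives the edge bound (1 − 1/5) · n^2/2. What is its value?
Turán density bound = (4/5) · 497^2/2 = 494018/5 ≈ 98803.6

Turán's theorem: ex(n, K_{r+1}) is achieved by the complete r-partite Turán graph T(n, r) with parts as balanced as possible, and is at most (1 − 1/r) · n^2/2. For r = 5, n = 497: the density bound is (4/5) · 247009/2 = 494018/5 ≈ 98803.6. The integer-valued extremum is e(T(497, 5)) = 98803, which is strictly less than the density bound 494018/5 since 5 ∤ 497 (the parts of T(497, 5) cannot all be equal).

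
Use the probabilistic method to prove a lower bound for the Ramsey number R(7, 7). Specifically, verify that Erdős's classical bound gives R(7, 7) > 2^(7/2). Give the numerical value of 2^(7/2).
2^(7/2) = 11.3137; so R(7, 7) > 11.3137

Colour each edge of K_n uniformly at random with red/blue. The expected number of monochromatic K_7 is C(n, 7) · 2 · 2^(−C(7,2)). If C(n, 7) · 2^(1 − C(7,2)) < 1, then with positive probability no monochromatic K_7 exists, so R(7, 7) > n. The standard estimate C(n, 7) ≤ n^7/7! shows this inequality holds whenever n ≤ 2^(7/2) (since 7! · 2^(C(7,2) − 1) > 2^(7^2/2) ≥ n^7). Hence R(7, 7) > 2^(7/2) = 11.3137.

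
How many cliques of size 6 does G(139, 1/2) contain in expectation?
E[# K_6] = C(139, 6) · (1/2)^C(6, 2) = 8979650478 / 2^15 = 4489825239/16384 ≈ 274037.184998

For each 6-subset S of vertices (there are C(139, 6) = 8979650478 such S), let X_S = 1 if S induces a K_6 (all C(6, 2) = 15 edges present). Then P(X_S = 1) = (1/2)^15 = 1/32768. By linearity of expectation, E[# K_6] = C(139, 6) · (1/2)^15 = 8979650478 / 32768 = 4489825239/16384 ≈ 274037.184998.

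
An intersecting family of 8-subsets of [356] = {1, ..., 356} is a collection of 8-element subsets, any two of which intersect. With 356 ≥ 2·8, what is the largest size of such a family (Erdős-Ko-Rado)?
max |F| = C(355, 7) = 132836992774200

Erdős-Ko-Rado (1961): when n ≥ 2k, max |F| = C(n−1, k−1). The bound is attained by the star {A : i ∈ A} for any fixed i ∈ [n]. Here C(356−1, 8−1) = C(355, 7) = 132836992774200.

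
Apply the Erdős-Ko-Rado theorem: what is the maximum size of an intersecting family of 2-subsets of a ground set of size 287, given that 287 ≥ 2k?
max |F| = C(286, 1) = 286

Erdős-Ko-Rado (1961): when n ≥ 2k, max |F| = C(n−1, k−1). The bound is attained by the star {A : i ∈ A} for any fixed i ∈ [n]. Here C(287−1, 2−1) = C(286, 1) = 286.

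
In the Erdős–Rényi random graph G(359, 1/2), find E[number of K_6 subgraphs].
E[# K_6] = C(359, 6) · (1/2)^C(6, 2) = 2850984183439 / 2^15 ≈ 87005132.551239

For each 6-subset S of vertices (there are C(359, 6) = 2850984183439 such S), let X_S = 1 if S induces a K_6 (all C(6, 2) = 15 edges present). Then P(X_S = 1) = (1/2)^15 = 1/32768. By linearity of expectation, E[# K_6] = C(359, 6) · (1/2)^15 = 2850984183439 / 32768 ≈ 87005132.551239.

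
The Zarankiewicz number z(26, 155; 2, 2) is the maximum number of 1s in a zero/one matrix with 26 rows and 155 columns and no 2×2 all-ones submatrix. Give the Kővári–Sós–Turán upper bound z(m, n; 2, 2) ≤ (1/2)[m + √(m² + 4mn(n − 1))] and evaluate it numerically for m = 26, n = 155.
z(26, 155; 2, 2) ≤ (1/2)[26 + √(26² + 4·26·155·154)] = (1/2)[26 + √2483156] = 800.9016

Kővári–Sós–Turán: let r_1, ..., r_26 be the row sums and z = Σ r_i the total number of 1s. Each pair of columns can share at most one row with both entries 1 (else a 2×2 all-ones block appears), so Σ_i C(r_i, 2) ≤ C(155, 2) = 11935. By convexity Σ_i C(r_i, 2) ≥ 26·C(z/26, 2) = z(z − 26)/(2·26), giving z² − 26z − 26·155·154 ≤ 0 and hence z ≤ (1/2)[26 + √(676 + 4·620620)] = (1/2)[26 + √2483156] ≈ (1/2)(26 + 1575.8033) = 800.9016.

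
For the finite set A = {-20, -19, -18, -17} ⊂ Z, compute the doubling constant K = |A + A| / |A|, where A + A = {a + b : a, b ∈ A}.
K = |A + A| / |A| = 7/4

Enumerate A + A = {a + b : a, b ∈ A}. With |A| = 4, there are |A|^2 = 16 ordered sum pairs; collecting distinct values, A + A = {-40, -39, -38, -37, -36, -35, -34}, so |A + A| = 7. Thus K = 7/4. Here |A + A| = 2|A| − 1 = 7, the minimum possible — so K = 7/4 is minimal, which holds iff A is an arithmetic progression.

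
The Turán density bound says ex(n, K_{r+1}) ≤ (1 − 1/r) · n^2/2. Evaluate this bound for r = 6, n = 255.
Turán density bound = (5/6) · 255^2/2 = 108375/4 ≈ 27093.75

Turán's theorem: ex(n, K_{r+1}) is achieved by the complete r-partite Turán graph T(n, r) with parts as balanced as possible, and is at most (1 − 1/r) · n^2/2. For r = 6, n = 255: the density bound is (5/6) · 65025/2 = 108375/4 ≈ 27093.75. The integer-valued extremum is e(T(255, 6)) = 27093, which is strictly less than the density bound 108375/4 since 6 ∤ 255 (the parts of T(255, 6) cannot all be equal).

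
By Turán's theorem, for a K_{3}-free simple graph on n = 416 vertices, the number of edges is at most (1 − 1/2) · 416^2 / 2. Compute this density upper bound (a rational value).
Turán density bound = (1/2) · 416^2/2 = 43264

Turán's theorem: ex(n, K_{r+1}) is achieved by the complete r-partite Turán graph T(n, r) with parts as balanced as possible, and is at most (1 − 1/r) · n^2/2. For r = 2, n = 416: the density bound is (1/2) · 173056/2 = 43264. Since 2 ∣ 416, the Turán graph T(416, 2) has parts of equal size 208, and its edge count e(T(416, 2)) = 43264 attains the density bound exactly.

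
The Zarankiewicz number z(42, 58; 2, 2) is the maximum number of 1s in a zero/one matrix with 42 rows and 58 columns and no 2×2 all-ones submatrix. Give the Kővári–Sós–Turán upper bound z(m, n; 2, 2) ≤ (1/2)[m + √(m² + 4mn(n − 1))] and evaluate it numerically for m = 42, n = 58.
z(42, 58; 2, 2) ≤ (1/2)[42 + √(42² + 4·42·58·57)] = (1/2)[42 + √557172] = 394.2198

Kővári–Sós–Turán: let r_1, ..., r_42 be the row sums and z = Σ r_i the total number of 1s. Each pair of columns can share at most one row with both entries 1 (else a 2×2 all-ones block appears), so Σ_i C(r_i, 2) ≤ C(58, 2) = 1653. By convexity Σ_i C(r_i, 2) ≥ 42·C(z/42, 2) = z(z − 42)/(2·42), giving z² − 42z − 42·58·57 ≤ 0 and hence z ≤ (1/2)[42 + √(1764 + 4·138852)] = (1/2)[42 + √557172] ≈ (1/2)(42 + 746.4395) = 394.2198.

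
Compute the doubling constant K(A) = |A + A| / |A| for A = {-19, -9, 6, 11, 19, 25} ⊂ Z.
K = |A + A| / |A| = 21/6 = 7/2

Enumerate A + A = {a + b : a, b ∈ A}. With |A| = 6, there are |A|^2 = 36 ordered sum pairs; collecting distinct values, A + A = {-38, -28, -18, -13, -8, -3, 0, 2, 6, 10, 12, 16, 17, 22, 25, 30, 31, 36, 38, 44, 50}, so |A + A| = 21. Thus K = 21/6 = 7/2. For comparison, the minimum possible |A + A| over all 6-element sets is 2·6 − 1 = 11 (so min K = 11/6), attained only by arithmetic progressions.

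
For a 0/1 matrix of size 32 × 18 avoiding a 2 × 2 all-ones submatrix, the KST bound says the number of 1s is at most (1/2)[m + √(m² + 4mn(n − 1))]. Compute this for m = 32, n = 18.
z(32, 18; 2, 2) ≤ (1/2)[32 + √(32² + 4·32·18·17)] = (1/2)[32 + √40192] = 116.2397

Kővári–Sós–Turán: let r_1, ..., r_32 be the row sums and z = Σ r_i the total number of 1s. Each pair of columns can share at most one row with both entries 1 (else a 2×2 all-ones block appears), so Σ_i C(r_i, 2) ≤ C(18, 2) = 153. By convexity Σ_i C(r_i, 2) ≥ 32·C(z/32, 2) = z(z − 32)/(2·32), giving z² − 32z − 32·18·17 ≤ 0 and hence z ≤ (1/2)[32 + √(1024 + 4·9792)] = (1/2)[32 + √40192] ≈ (1/2)(32 + 200.4794) = 116.2397.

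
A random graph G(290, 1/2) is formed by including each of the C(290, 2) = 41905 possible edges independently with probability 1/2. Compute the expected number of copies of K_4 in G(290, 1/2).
E[# K_4] = C(290, 4) · (1/2)^C(4, 2) = 288641640 / 2^6 = 36080205/8 = 4510025.625

For each 4-subset S of vertices (there are C(290, 4) = 288641640 such S), let X_S = 1 if S induces a K_4 (all C(4, 2) = 6 edges present). Then P(X_S = 1) = (1/2)^6 = 1/64. By linearity of expectation, E[# K_4] = C(290, 4) · (1/2)^6 = 288641640 / 64 = 36080205/8 = 4510025.625.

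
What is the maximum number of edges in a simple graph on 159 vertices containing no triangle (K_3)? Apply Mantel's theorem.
ex(159, K_3) = ⌊159^2/4⌋ = 6320

Mantel (1907): a triangle-free graph on n vertices has at most ⌊n^2/4⌋ edges, with equality for the complete bipartite graph K_{⌊n/2⌋, ⌈n/2⌉}. For n = 159: ⌊159^2/4⌋ = ⌊25281/4⌋ = 6320. The extremal graph is K_{79, 80}, which has 79·80 = 6320 edges.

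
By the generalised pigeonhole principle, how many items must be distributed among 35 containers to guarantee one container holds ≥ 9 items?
n = (9 − 1)·35 + 1 = 281

By the generalised pigeonhole principle, to guarantee some box contains ≥ r objects we need more than (r − 1) · k objects total. Threshold: n = (r − 1) · k + 1. With r = 9 and k = 35: n = 8 · 35 + 1 = 280 + 1 = 281. For n = 280 = 8 · 35, we can put exactly 8 objects in every box, avoiding 9 in any single one — so 281 is tight.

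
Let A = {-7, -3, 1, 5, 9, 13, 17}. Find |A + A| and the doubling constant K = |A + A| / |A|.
K = |A + A| / |A| = 13/7

Enumerate A + A = {a + b : a, b ∈ A}. With |A| = 7, there are |A|^2 = 49 ordered sum pairs; collecting distinct values, A + A = {-14, -10, -6, -2, 2, 6, 10, 14, 18, 22, 26, 30, 34}, so |A + A| = 13. Thus K = 13/7. Here |A + A| = 2|A| − 1 = 13, the minimum possible — so K = 13/7 is minimal, which holds iff A is an arithmetic progression.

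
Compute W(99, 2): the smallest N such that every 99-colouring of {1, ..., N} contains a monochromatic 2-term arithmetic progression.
W(99, 2) = 99 + 1 = 100

A 2-term AP is any pair of integers, so a monochromatic 2-AP exists iff some colour is used at least twice. With 99 colours, the colouring i ↦ i on {1, ..., 99} uses each colour once, avoiding any monochromatic pair, so W(99, 2) > 99. For {1, ..., 100}, pigeonhole forces two integers of the same colour, which form a monochromatic 2-AP. Hence W(99, 2) = 100.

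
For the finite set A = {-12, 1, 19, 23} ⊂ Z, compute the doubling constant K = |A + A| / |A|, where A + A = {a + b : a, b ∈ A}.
K = |A + A| / |A| = 10/4 = 5/2

Enumerate A + A = {a + b : a, b ∈ A}. With |A| = 4, there are |A|^2 = 16 ordered sum pairs; collecting distinct values, A + A = {-24, -11, 2, 7, 11, 20, 24, 38, 42, 46}, so |A + A| = 10. Thus K = 10/4 = 5/2. For comparison, the minimum possible |A + A| over all 4-element sets is 2·4 − 1 = 7 (so min K = 7/4), attained only by arithmetic progressions.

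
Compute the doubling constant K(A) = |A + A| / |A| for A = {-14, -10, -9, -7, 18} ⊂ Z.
K = |A + A| / |A| = 15/5 = 3

Enumerate A + A = {a + b : a, b ∈ A}. With |A| = 5, there are |A|^2 = 25 ordered sum pairs; collecting distinct values, A + A = {-28, -24, -23, -21, -20, -19, -18, -17, -16, -14, 4, 8, 9, 11, 36}, so |A + A| = 15. Thus K = 15/5 = 3. For comparison, the minimum possible |A + A| over all 5-element sets is 2·5 − 1 = 9 (so min K = 9/5), attained only by arithmetic progressions.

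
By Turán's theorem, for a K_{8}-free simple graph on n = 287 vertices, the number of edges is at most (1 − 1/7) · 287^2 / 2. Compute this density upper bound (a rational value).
Turán density bound = (6/7) · 287^2/2 = 35301

Turán's theorem: ex(n, K_{r+1}) is achieved by the complete r-partite Turán graph T(n, r) with parts as balanced as possible, and is at most (1 − 1/r) · n^2/2. For r = 7, n = 287: the density bound is (6/7) · 82369/2 = 35301. Since 7 ∣ 287, the Turán graph T(287, 7) has parts of equal size 41, and its edge count e(T(287, 7)) = 35301 attains the density bound exactly.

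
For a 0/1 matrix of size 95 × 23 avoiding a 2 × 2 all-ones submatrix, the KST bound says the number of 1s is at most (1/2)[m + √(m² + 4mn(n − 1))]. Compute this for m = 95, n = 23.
z(95, 23; 2, 2) ≤ (1/2)[95 + √(95² + 4·95·23·22)] = (1/2)[95 + √201305] = 271.8351

Kővári–Sós–Turán: let r_1, ..., r_95 be the row sums and z = Σ r_i the total number of 1s. Each pair of columns can share at most one row with both entries 1 (else a 2×2 all-ones block appears), so Σ_i C(r_i, 2) ≤ C(23, 2) = 253. By convexity Σ_i C(r_i, 2) ≥ 95·C(z/95, 2) = z(z − 95)/(2·95), giving z² − 95z − 95·23·22 ≤ 0 and hence z ≤ (1/2)[95 + √(9025 + 4·48070)] = (1/2)[95 + √201305] ≈ (1/2)(95 + 448.6703) = 271.8351.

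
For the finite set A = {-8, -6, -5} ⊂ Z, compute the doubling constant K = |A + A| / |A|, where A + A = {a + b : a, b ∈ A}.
K = |A + A| / |A| = 6/3 = 2

Enumerate A + A = {a + b : a, b ∈ A}. With |A| = 3, there are |A|^2 = 9 ordered sum pairs; collecting distinct values, A + A = {-16, -14, -13, -12, -11, -10}, so |A + A| = 6. Thus K = 6/3 = 2. For comparison, the minimum possible |A + A| over all 3-element sets is 2·3 − 1 = 5 (so min K = 5/3), attained only by arithmetic progressions.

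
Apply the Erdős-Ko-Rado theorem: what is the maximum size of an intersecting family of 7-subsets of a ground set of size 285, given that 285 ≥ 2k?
max |F| = C(284, 6) = 691018925604

The Erdős-Ko-Rado theorem states: for n ≥ 2k, an intersecting family of k-subsets of an n-element set has size at most C(n − 1, k − 1), with equality for 'star' families {A ⊆ [n] : |A| = k, i ∈ A} (fix an element i). For n = 285, k = 7: C(284, 6) = 691018925604.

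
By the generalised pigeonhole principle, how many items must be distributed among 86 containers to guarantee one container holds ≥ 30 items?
n = (30 − 1)·86 + 1 = 2495

By the generalised pigeonhole principle, to guarantee some box contains ≥ r objects we need more than (r − 1) · k objects total. Threshold: n = (r − 1) · k + 1. With r = 30 and k = 86: n = 29 · 86 + 1 = 2494 + 1 = 2495. For n = 2494 = 29 · 86, we can put exactly 29 objects in every box, avoiding 30 in any single one — so 2495 is tight.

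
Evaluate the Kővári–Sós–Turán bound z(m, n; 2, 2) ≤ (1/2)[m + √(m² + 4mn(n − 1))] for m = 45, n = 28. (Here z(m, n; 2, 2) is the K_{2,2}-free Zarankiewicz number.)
z(45, 28; 2, 2) ≤ (1/2)[45 + √(45² + 4·45·28·27)] = (1/2)[45 + √138105] = 208.3124

Kővári–Sós–Turán: let r_1, ..., r_45 be the row sums and z = Σ r_i the total number of 1s. Each pair of columns can share at most one row with both entries 1 (else a 2×2 all-ones block appears), so Σ_i C(r_i, 2) ≤ C(28, 2) = 378. By convexity Σ_i C(r_i, 2) ≥ 45·C(z/45, 2) = z(z − 45)/(2·45), giving z² − 45z − 45·28·27 ≤ 0 and hence z ≤ (1/2)[45 + √(2025 + 4·34020)] = (1/2)[45 + √138105] ≈ (1/2)(45 + 371.6248) = 208.3124.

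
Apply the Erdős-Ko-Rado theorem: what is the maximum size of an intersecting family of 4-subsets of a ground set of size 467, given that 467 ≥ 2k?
max |F| = C(466, 3) = 16757360

Erdős-Ko-Rado (1961): when n ≥ 2k, max |F| = C(n−1, k−1). The bound is attained by the star {A : i ∈ A} for any fixed i ∈ [n]. Here C(467−1, 4−1) = C(466, 3) = 16757360.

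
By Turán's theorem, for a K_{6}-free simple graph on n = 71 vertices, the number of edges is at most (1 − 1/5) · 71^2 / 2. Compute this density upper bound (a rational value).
Turán density bound = (4/5) · 71^2/2 = 10082/5 ≈ 2016.4

Turán's theorem: ex(n, K_{r+1}) is achieved by the complete r-partite Turán graph T(n, r) with parts as balanced as possible, and is at most (1 − 1/r) · n^2/2. For r = 5, n = 71: the density bound is (4/5) · 5041/2 = 10082/5 ≈ 2016.4. The integer-valued extremum is e(T(71, 5)) = 2016, which is strictly less than the density bound 10082/5 since 5 ∤ 71 (the parts of T(71, 5) cannot all be equal).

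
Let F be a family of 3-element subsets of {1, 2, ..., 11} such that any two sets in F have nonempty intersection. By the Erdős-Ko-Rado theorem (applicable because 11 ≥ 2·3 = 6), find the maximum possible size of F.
max |F| = C(10, 2) = 45

The Erdős-Ko-Rado theorem states: for n ≥ 2k, an intersecting family of k-subsets of an n-element set has size at most C(n − 1, k − 1), with equality for 'star' families {A ⊆ [n] : |A| = k, i ∈ A} (fix an element i). For n = 11, k = 3: C(10, 2) = 45.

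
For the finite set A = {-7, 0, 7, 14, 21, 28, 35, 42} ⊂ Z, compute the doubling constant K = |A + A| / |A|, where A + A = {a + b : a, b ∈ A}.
K = |A + A| / |A| = 15/8

Enumerate A + A = {a + b : a, b ∈ A}. With |A| = 8, there are |A|^2 = 64 ordered sum pairs; collecting distinct values, A + A = {-14, -7, 0, 7, 14, 21, 28, 35, 42, 49, 56, 63, 70, 77, 84}, so |A + A| = 15. Thus K = 15/8. Here |A + A| = 2|A| − 1 = 15, the minimum possible — so K = 15/8 is minimal, which holds iff A is an arithmetic progression.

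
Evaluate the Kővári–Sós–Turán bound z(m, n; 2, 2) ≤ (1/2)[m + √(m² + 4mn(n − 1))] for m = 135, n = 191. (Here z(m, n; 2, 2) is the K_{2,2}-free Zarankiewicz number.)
z(135, 191; 2, 2) ≤ (1/2)[135 + √(135² + 4·135·191·190)] = (1/2)[135 + √19614825] = 2281.9314

Kővári–Sós–Turán: let r_1, ..., r_135 be the row sums and z = Σ r_i the total number of 1s. Each pair of columns can share at most one row with both entries 1 (else a 2×2 all-ones block appears), so Σ_i C(r_i, 2) ≤ C(191, 2) = 18145. By convexity Σ_i C(r_i, 2) ≥ 135·C(z/135, 2) = z(z − 135)/(2·135), giving z² − 135z − 135·191·190 ≤ 0 and hence z ≤ (1/2)[135 + √(18225 + 4·4899150)] = (1/2)[135 + √19614825] ≈ (1/2)(135 + 4428.8627) = 2281.9314.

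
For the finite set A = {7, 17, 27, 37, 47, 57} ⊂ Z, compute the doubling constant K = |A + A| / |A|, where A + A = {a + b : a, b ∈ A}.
K = |A + A| / |A| = 11/6

Enumerate A + A = {a + b : a, b ∈ A}. With |A| = 6, there are |A|^2 = 36 ordered sum pairs; collecting distinct values, A + A = {14, 24, 34, 44, 54, 64, 74, 84, 94, 104, 114}, so |A + A| = 11. Thus K = 11/6. Here |A + A| = 2|A| − 1 = 11, the minimum possible — so K = 11/6 is minimal, which holds iff A is an arithmetic progression.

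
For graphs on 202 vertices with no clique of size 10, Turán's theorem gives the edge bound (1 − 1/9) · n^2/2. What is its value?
Turán density bound = (8/9) · 202^2/2 = 163216/9 ≈ 18135.1111

Turán's theorem: ex(n, K_{r+1}) is achieved by the complete r-partite Turán graph T(n, r) with parts as balanced as possible, and is at most (1 − 1/r) · n^2/2. For r = 9, n = 202: the density bound is (8/9) · 40804/2 = 163216/9 ≈ 18135.1111. The integer-valued extremum is e(T(202, 9)) = 18134, which is strictly less than the density bound 163216/9 since 9 ∤ 202 (the parts of T(202, 9) cannot all be equal).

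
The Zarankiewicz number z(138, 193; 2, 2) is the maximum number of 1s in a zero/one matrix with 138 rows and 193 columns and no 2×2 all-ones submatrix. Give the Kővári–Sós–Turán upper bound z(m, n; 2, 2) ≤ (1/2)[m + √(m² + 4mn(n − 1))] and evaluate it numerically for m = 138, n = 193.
z(138, 193; 2, 2) ≤ (1/2)[138 + √(138² + 4·138·193·192)] = (1/2)[138 + √20473956] = 2331.4078

Kővári–Sós–Turán: let r_1, ..., r_138 be the row sums and z = Σ r_i the total number of 1s. Each pair of columns can share at most one row with both entries 1 (else a 2×2 all-ones block appears), so Σ_i C(r_i, 2) ≤ C(193, 2) = 18528. By convexity Σ_i C(r_i, 2) ≥ 138·C(z/138, 2) = z(z − 138)/(2·138), giving z² − 138z − 138·193·192 ≤ 0 and hence z ≤ (1/2)[138 + √(19044 + 4·5113728)] = (1/2)[138 + √20473956] ≈ (1/2)(138 + 4524.8156) = 2331.4078.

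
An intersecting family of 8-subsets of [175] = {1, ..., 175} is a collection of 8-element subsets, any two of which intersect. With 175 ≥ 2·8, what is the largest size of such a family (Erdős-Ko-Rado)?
max |F| = C(174, 7) = 847879782984

Erdős-Ko-Rado (1961): when n ≥ 2k, max |F| = C(n−1, k−1). The bound is attained by the star {A : i ∈ A} for any fixed i ∈ [n]. Here C(175−1, 8−1) = C(174, 7) = 847879782984.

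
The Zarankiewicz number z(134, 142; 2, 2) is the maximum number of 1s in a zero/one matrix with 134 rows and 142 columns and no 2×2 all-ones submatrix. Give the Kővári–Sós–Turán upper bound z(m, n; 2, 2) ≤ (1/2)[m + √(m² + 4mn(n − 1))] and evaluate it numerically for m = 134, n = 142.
z(134, 142; 2, 2) ≤ (1/2)[134 + √(134² + 4·134·142·141)] = (1/2)[134 + √10749748] = 1706.3404

Kővári–Sós–Turán: let r_1, ..., r_134 be the row sums and z = Σ r_i the total number of 1s. Each pair of columns can share at most one row with both entries 1 (else a 2×2 all-ones block appears), so Σ_i C(r_i, 2) ≤ C(142, 2) = 10011. By convexity Σ_i C(r_i, 2) ≥ 134·C(z/134, 2) = z(z − 134)/(2·134), giving z² − 134z − 134·142·141 ≤ 0 and hence z ≤ (1/2)[134 + √(17956 + 4·2682948)] = (1/2)[134 + √10749748] ≈ (1/2)(134 + 3278.6808) = 1706.3404.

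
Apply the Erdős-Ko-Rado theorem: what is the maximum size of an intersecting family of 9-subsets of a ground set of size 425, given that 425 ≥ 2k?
max |F| = C(424, 8) = 24241299508815741

Erdős-Ko-Rado (1961): when n ≥ 2k, max |F| = C(n−1, k−1). The bound is attained by the star {A : i ∈ A} for any fixed i ∈ [n]. Here C(425−1, 9−1) = C(424, 8) = 24241299508815741.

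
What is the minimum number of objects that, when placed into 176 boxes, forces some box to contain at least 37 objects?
n = (37 − 1)·176 + 1 = 6337

By the generalised pigeonhole principle, to guarantee some box contains ≥ r objects we need more than (r − 1) · k objects total. Threshold: n = (r − 1) · k + 1. With r = 37 and k = 176: n = 36 · 176 + 1 = 6336 + 1 = 6337. For n = 6336 = 36 · 176, we can put exactly 36 objects in every box, avoiding 37 in any single one — so 6337 is tight.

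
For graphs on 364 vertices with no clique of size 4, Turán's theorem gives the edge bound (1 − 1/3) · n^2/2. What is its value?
Turán density bound = (2/3) · 364^2/2 = 132496/3 ≈ 44165.3333

Turán's theorem: ex(n, K_{r+1}) is achieved by the complete r-partite Turán graph T(n, r) with parts as balanced as possible, and is at most (1 − 1/r) · n^2/2. For r = 3, n = 364: the density bound is (2/3) · 132496/2 = 132496/3 ≈ 44165.3333. The integer-valued extremum is e(T(364, 3)) = 44165, which is strictly less than the density bound 132496/3 since 3 ∤ 364 (the parts of T(364, 3) cannot all be equal).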